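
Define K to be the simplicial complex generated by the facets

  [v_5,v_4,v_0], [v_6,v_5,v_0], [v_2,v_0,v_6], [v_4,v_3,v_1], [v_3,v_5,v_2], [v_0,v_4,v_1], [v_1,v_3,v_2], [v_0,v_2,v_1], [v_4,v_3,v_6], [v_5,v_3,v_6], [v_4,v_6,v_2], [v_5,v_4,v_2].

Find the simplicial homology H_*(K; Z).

H_0 ≅ Z,  H_1 ≅ Z/2,  H_2 = 0.

We work with the vertex ordering v_0 < v_1 < v_2 < v_3 < v_4 < v_5 < v_6. The simplices of K, each written with vertices in increasing order, are:

  0-simplices (7): [v_0], [v_1], [v_2], [v_3], [v_4], [v_5], [v_6]
  1-simplices (18): (18 of them)
  2-simplices (12): (12 of them)

so the chain groups are C_0 ≅ Z^7, C_1 ≅ Z^18, C_2 ≅ Z^12.

Boundary ∂_1: C_1 → C_0 maps an edge to its endpoints' difference, ∂[p,q] = q − p. For instance
  ∂[v_2,v_4] = [v_4] − [v_2].
The 7×18 boundary matrix has rank 6 and Smith normal form diag(1,1,1,1,1,1).

The boundary map ∂_2: C_2 → C_1 sends each 2-simplex [p,q,r] to [q,r] − [p,r] + [p,q]. For instance
  ∂[v_0,v_4,v_5] = [v_4,v_5] − [v_0,v_5] + [v_0,v_4],
  ∂[v_2,v_4,v_6] = [v_4,v_6] − [v_2,v_6] + [v_2,v_4].
The resulting 18×12 matrix has rank 12, and its Smith normal form has invariant factors (1,1,1,1,1,1,1,1,1,1,1,2).

Computing H_k = (kernel of ∂_k) / (image of ∂_{k+1}):

  H_0: rank C_0 − rank ∂_1 = 7 − 6 = 1, and the invariant factors of ∂_1 are all 1, so H_0 ≅ Z.
  H_1: rank ker ∂_1 − rank ∂_2 = (18 − 6) − 12 = 0, and ∂_2 has invariant factor 2 > 1, so H_1 ≅ Z/2.
  H_2: rank ker ∂_2 − rank ∂_3 = (12 − 12) − 0 = 0, and there is no ∂_3, so H_2 ≅ 0.

As a check, the Euler characteristic is 7 − 18 + 12 = 1, which agrees with 1 − 0 + 0 = 1.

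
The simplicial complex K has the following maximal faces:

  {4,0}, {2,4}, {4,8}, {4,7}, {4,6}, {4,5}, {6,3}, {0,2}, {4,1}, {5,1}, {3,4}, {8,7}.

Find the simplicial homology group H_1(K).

H_1 = Z^4.

Fix the vertex order 0 < 1 < 2 < 3 < 4 < 5 < 6 < 7 < 8 and write every simplex with vertices in increasing order. Then dim K = 1 and the simplices of K are:

  0-simplices (9): [0], [1], [2], [3], [4], [5], [6], [7], [8]
  1-simplices (12): [0,2], [0,4], [1,4], [1,5], [2,4], [3,4], [3,6], [4,5], [4,6], [4,7], [4,8], [7,8]

Hence C_0 ≅ Z^9, C_1 ≅ Z^12.

The boundary map ∂_1: C_1 → C_0 sends each edge [p,q] (with p < q) to q − p. For instance
  ∂[4,8] = [8] − [4].
The resulting 9×12 matrix has rank 8, and its Smith normal form has invariant factors (1,1,1,1,1,1,1,1).

Computing H_k = (kernel of ∂_k) / (image of ∂_{k+1}):

  H_1: rank ker ∂_1 − rank ∂_2 = (12 − 8) − 0 = 4, and there is no ∂_2, so H_1 = Z^4.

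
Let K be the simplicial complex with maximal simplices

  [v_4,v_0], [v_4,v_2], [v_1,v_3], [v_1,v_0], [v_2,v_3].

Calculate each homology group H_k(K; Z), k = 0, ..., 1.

We work with the vertex ordering v_0 < v_1 < v_2 < v_3 < v_4. The simplices of K, each written with vertices in increasing order, are:

  0-simplices (5): [v_0], [v_1], [v_2], [v_3], [v_4]
  1-simplices (5): [v_0,v_1], [v_0,v_4], [v_1,v_3], [v_2,v_3], [v_2,v_4]

so the chain groups are C_0 ≅ Z^5, C_1 ≅ Z^5.

∂_1: C_1 → C_0 maps an edge to its endpoints' difference, ∂[p,q] = q − p. For instance
  ∂[v_0,v_1] = [v_1] − [v_0].
This gives a 5×5 integer matrix of rank 4; reducing to Smith normal form yields diagonal entries (1,1,1,1).

Computing H_k = (kernel of ∂_k) / (image of ∂_{k+1}):

  H_0: rank C_0 − rank ∂_1 = 5 − 4 = 1, and the invariant factors of ∂_1 are all 1, so H_0 ≅ Z.
  H_1: rank ker ∂_1 − rank ∂_2 = (5 − 4) − 0 = 1, and there is no ∂_2, so H_1 ≅ Z.

As a check, the Euler characteristic is 5 − 5 = 0, which agrees with 1 − 1 = 0.

H_0 = Z,  H_1 = Z.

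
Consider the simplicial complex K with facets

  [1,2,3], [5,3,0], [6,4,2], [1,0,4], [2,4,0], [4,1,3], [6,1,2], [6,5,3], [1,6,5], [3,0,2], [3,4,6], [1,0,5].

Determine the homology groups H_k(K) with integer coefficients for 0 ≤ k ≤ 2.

Take the total order 0 < 1 < 2 < 3 < 4 < 5 < 6 on the vertex set. Then K (dimension 2) consists of the simplices:

  0-simplices (7): [0], [1], [2], [3], [4], [5], [6]
  1-simplices (18): [0,1], [0,2], [0,3], [0,4], [0,5], [1,2], [1,3], [1,4], [1,5], [1,6], [2,3], [2,4], [2,6], [3,4], [3,5], [3,6], [4,6], [5,6]
  2-simplices (12): [0,1,4], [0,1,5], [0,2,3], [0,2,4], [0,3,5], [1,2,3], [1,2,6], [1,3,4], [1,5,6], [2,4,6], [3,4,6], [3,5,6]

giving chain groups C_0 ≅ Z^7, C_1 ≅ Z^18, C_2 ≅ Z^12.

∂_1: C_1 → C_0 maps an edge to its endpoints' difference, ∂[p,q] = q − p. For instance
  ∂[0,5] = [5] − [0].
The resulting 7×18 matrix has rank 6, and its Smith normal form has invariant factors (1,1,1,1,1,1).

∂_2: C_2 → C_1 sends each 2-simplex [p,q,r] to [q,r] − [p,r] + [p,q]. For instance
  ∂[0,2,4] = [2,4] − [0,4] + [0,2],
  ∂[1,2,6] = [2,6] − [1,6] + [1,2].
The resulting 18×12 matrix has rank 12, and its Smith normal form has invariant factors (1,1,1,1,1,1,1,1,1,1,1,2).

From H_k ≅ ker(∂_k) / im(∂_{k+1}) we obtain:

  H_0: rank C_0 − rank ∂_1 = 7 − 6 = 1, and the invariant factors of ∂_1 are all 1, so H_0 = Z.
  H_1: rank ker ∂_1 − rank ∂_2 = (18 − 6) − 12 = 0, and ∂_2 has invariant factor 2 > 1, so H_1 = Z_2.
  H_2: rank ker ∂_2 − rank ∂_3 = (12 − 12) − 0 = 0, and there is no ∂_3, so H_2 = 0.

(K is a triangulation of the real projective plane RP^2.)

H_0 = Z,  H_1 = Z_2,  H_2 = 0.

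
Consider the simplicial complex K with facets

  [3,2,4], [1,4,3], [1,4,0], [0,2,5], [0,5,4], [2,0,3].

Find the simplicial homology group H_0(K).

We work with the vertex ordering 0 < 1 < 2 < 3 < 4 < 5. The simplices of K, each written with vertices in increasing order, are:

  0-simplices (6): [0], [1], [2], [3], [4], [5]
  1-simplices (12): [0,1], [0,2], [0,3], [0,4], [0,5], [1,3], [1,4], [2,3], [2,4], [2,5], [3,4], [4,5]
  2-simplices (6): [0,1,4], [0,2,3], [0,2,5], [0,4,5], [1,3,4], [2,3,4]

so the chain groups are C_0 ≅ Z^6, C_1 ≅ Z^12, C_2 ≅ Z^6.

Boundary ∂_1: C_1 → C_0 sends each edge [p,q] (with p < q) to q − p.
The resulting 6×12 matrix has rank 5, and its Smith normal form has invariant factors (1,1,1,1,1).

∂_2: C_2 → C_1 sends each 2-simplex [p,q,r] to [q,r] − [p,r] + [p,q]. For instance
  ∂[2,3,4] = [3,4] − [2,4] + [2,3],
  ∂[1,3,4] = [3,4] − [1,4] + [1,3].
This gives a 12×6 integer matrix of rank 6; reducing to Smith normal form yields diagonal entries (1,1,1,1,1,1).

From H_k ≅ ker(∂_k) / im(∂_{k+1}) we obtain:

  H_0: rank C_0 − rank ∂_1 = 6 − 5 = 1, and the invariant factors of ∂_1 are all 1, so H_0 = Z.

(K is a triangulation of the cylinder S^1 x I.)

H_0 = Z.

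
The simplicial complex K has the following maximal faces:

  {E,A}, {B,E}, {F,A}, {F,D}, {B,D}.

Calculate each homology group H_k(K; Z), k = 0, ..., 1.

We work with the vertex ordering A < B < D < E < F. The simplices of K, each written with vertices in increasing order, are:

  0-simplices (5): A, B, D, E, F
  1-simplices (5): AE, AF, BD, BE, DF

giving chain groups C_0 ≅ Z^5, C_1 ≅ Z^5.

The boundary map ∂_1: C_1 → C_0 is given by ∂[p,q] = [q] − [p]. For instance
  ∂AE = E − A.
The resulting 5×5 matrix has rank 4, and its Smith normal form has invariant factors (1,1,1,1).

From H_k ≅ ker(∂_k) / im(∂_{k+1}) we obtain:

  H_0: rank C_0 − rank ∂_1 = 5 − 4 = 1, and the invariant factors of ∂_1 are all 1, so H_0 ≅ Z.
  H_1: rank ker ∂_1 − rank ∂_2 = (5 − 4) − 0 = 1, and there is no ∂_2, so H_1 ≅ Z.

H_0 ≅ Z,  H_1 ≅ Z.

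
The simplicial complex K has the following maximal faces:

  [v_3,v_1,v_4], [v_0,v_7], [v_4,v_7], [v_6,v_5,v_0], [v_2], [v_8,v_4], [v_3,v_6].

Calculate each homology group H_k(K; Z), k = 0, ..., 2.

Order the vertices as v_0 < v_1 < v_2 < v_3 < v_4 < v_5 < v_6 < v_7 < v_8. Listing each simplex with vertices in this order, K has dimension 2 with simplices:

  0-simplices (9): [v_0], [v_1], [v_2], [v_3], [v_4], [v_5], [v_6], [v_7], [v_8]
  1-simplices (10): [v_0,v_5], [v_0,v_6], [v_0,v_7], [v_1,v_3], [v_1,v_4], [v_3,v_4], [v_3,v_6], [v_4,v_7], [v_4,v_8], [v_5,v_6]
  2-simplices (2): [v_0,v_5,v_6], [v_1,v_3,v_4]

so the chain groups are C_0 ≅ Z^9, C_1 ≅ Z^10, C_2 ≅ Z^2.

The boundary map ∂_1: C_1 → C_0 maps an edge to its endpoints' difference, ∂[p,q] = q − p.
The 9×10 boundary matrix has rank 7 and Smith normal form diag(1,1,1,1,1,1,1).

The boundary map ∂_2: C_2 → C_1 acts by ∂[p,q,r] = [q,r] − [p,r] + [p,q]. For instance
  ∂[v_0,v_5,v_6] = [v_5,v_6] − [v_0,v_6] + [v_0,v_5],
  ∂[v_1,v_3,v_4] = [v_3,v_4] − [v_1,v_4] + [v_1,v_3].
The resulting 10×2 matrix has rank 2, and its Smith normal form has invariant factors (1,1).

Reading off H_k = ker ∂_k / im ∂_{k+1}:

  H_0: rank C_0 − rank ∂_1 = 9 − 7 = 2, and the invariant factors of ∂_1 are all 1, so H_0 ≅ Z^2.
  H_1: rank ker ∂_1 − rank ∂_2 = (10 − 7) − 2 = 1, and the invariant factors of ∂_2 are all 1, so H_1 ≅ Z.
  H_2: rank ker ∂_2 − rank ∂_3 = (2 − 2) − 0 = 0, and there is no ∂_3, so H_2 ≅ 0.

H_0 = Z^2,  H_1 = Z,  H_2 = 0.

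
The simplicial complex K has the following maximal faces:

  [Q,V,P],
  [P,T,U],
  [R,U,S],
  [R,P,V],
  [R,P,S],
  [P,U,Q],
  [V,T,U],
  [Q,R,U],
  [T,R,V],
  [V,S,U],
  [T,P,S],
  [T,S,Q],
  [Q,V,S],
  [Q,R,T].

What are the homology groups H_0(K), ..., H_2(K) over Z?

Take the total order P < Q < R < S < T < U < V on the vertex set. Then K (dimension 2) consists of the simplices:

  0-simplices (7): P, Q, R, S, T, U, V
  1-simplices (21): PQ, PR, PS, PT, PU, PV, QR, QS, QT, QU, QV, RS, RT, RU, RV, ST, SU, SV, TU, TV, UV
  2-simplices (14): PQU, PQV, PRS, PRV, PST, PTU, QRT, QRU, QST, QSV, RSU, RTV, SUV, TUV

giving chain groups C_0 ≅ Z^7, C_1 ≅ Z^21, C_2 ≅ Z^14.

Boundary ∂_1: C_1 → C_0 maps an edge to its endpoints' difference, ∂[p,q] = q − p. For instance
  ∂SU = U − S.
This gives a 7×21 integer matrix of rank 6; reducing to Smith normal form yields diagonal entries (1,1,1,1,1,1).

∂_2: C_2 → C_1 acts by ∂[p,q,r] = [q,r] − [p,r] + [p,q]. For instance
  ∂QRU = RU − QU + QR,
  ∂PQV = QV − PV + PQ.
The resulting 21×14 matrix has rank 13, and its Smith normal form has invariant factors (1,1,1,1,1,1,1,1,1,1,1,1,1).

From H_k ≅ ker(∂_k) / im(∂_{k+1}) we obtain:

  H_0: rank C_0 − rank ∂_1 = 7 − 6 = 1, and the invariant factors of ∂_1 are all 1, so H_0 = Z.
  H_1: rank ker ∂_1 − rank ∂_2 = (21 − 6) − 13 = 2, and the invariant factors of ∂_2 are all 1, so H_1 = Z^2.
  H_2: rank ker ∂_2 − rank ∂_3 = (14 − 13) − 0 = 1, and there is no ∂_3, so H_2 = Z.

(K is a triangulation of the torus T^2.)

H_0 ≅ Z,  H_1 ≅ Z^2,  H_2 ≅ Z.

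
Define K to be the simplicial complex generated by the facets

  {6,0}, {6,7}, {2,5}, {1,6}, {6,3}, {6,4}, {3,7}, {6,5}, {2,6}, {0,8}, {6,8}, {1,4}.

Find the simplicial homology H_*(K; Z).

H_0 = Z,  H_1 = Z^4.

Order the vertices as 0 < 1 < 2 < 3 < 4 < 5 < 6 < 7 < 8. Listing each simplex with vertices in this order, K has dimension 1 with simplices:

  0-simplices (9): [0], [1], [2], [3], [4], [5], [6], [7], [8]
  1-simplices (12): [0,6], [0,8], [1,4], [1,6], [2,5], [2,6], [3,6], [3,7], [4,6], [5,6], [6,7], [6,8]

giving chain groups C_0 ≅ Z^9, C_1 ≅ Z^12.

Boundary ∂_1: C_1 → C_0 sends each edge [p,q] (with p < q) to q − p. For instance
  ∂[3,7] = [7] − [3].
The resulting 9×12 matrix has rank 8, and its Smith normal form has invariant factors (1,1,1,1,1,1,1,1).

From H_k ≅ ker(∂_k) / im(∂_{k+1}) we obtain:

  H_0: rank C_0 − rank ∂_1 = 9 − 8 = 1, and the invariant factors of ∂_1 are all 1, so H_0 ≅ Z.
  H_1: rank ker ∂_1 − rank ∂_2 = (12 − 8) − 0 = 4, and there is no ∂_2, so H_1 ≅ Z^4.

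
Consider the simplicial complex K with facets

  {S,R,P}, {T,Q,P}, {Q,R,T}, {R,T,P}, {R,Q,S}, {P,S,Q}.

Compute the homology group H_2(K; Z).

H_2 = Z.

Take the total order P < Q < R < S < T on the vertex set. Then K (dimension 2) consists of the simplices:

  0-simplices (5): P, Q, R, S, T
  1-simplices (9): PQ, PR, PS, PT, QR, QS, QT, RS, RT
  2-simplices (6): PQS, PQT, PRS, PRT, QRS, QRT

giving chain groups C_0 ≅ Z^5, C_1 ≅ Z^9, C_2 ≅ Z^6.

Boundary ∂_1: C_1 → C_0 sends each edge [p,q] (with p < q) to q − p. For instance
  ∂QS = S − Q.
This gives a 5×9 integer matrix of rank 4; reducing to Smith normal form yields diagonal entries (1,1,1,1).

Boundary ∂_2: C_2 → C_1 maps a triangle to the signed sum of its edges. For instance
  ∂PRS = RS − PS + PR,
  ∂QRS = RS − QS + QR.
The resulting 9×6 matrix has rank 5, and its Smith normal form has invariant factors (1,1,1,1,1).

Computing H_k = (kernel of ∂_k) / (image of ∂_{k+1}):

  H_2: rank ker ∂_2 − rank ∂_3 = (6 − 5) − 0 = 1, and there is no ∂_3, so H_2 = Z.

(K is a triangulation of the 2-sphere S^2.)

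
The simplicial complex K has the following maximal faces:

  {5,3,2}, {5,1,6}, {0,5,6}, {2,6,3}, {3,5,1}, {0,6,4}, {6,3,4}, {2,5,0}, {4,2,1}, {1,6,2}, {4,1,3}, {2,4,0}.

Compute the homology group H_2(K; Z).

Fix the vertex order 0 < 1 < 2 < 3 < 4 < 5 < 6 and write every simplex with vertices in increasing order. Then dim K = 2 and the simplices of K are:

  0-simplices (7): [0], [1], [2], [3], [4], [5], [6]
  1-simplices (18): [0,2], [0,4], [0,5], [0,6], [1,2], [1,3], [1,4], [1,5], [1,6], [2,3], [2,4], [2,5], [2,6], [3,4], [3,5], [3,6], [4,6], [5,6]
  2-simplices (12): [0,2,4], [0,2,5], [0,4,6], [0,5,6], [1,2,4], [1,2,6], [1,3,4], [1,3,5], [1,5,6], [2,3,5], [2,3,6], [3,4,6]

giving chain groups C_0 ≅ Z^7, C_1 ≅ Z^18, C_2 ≅ Z^12.

∂_1: C_1 → C_0 sends each edge [p,q] (with p < q) to q − p.
The 7×18 boundary matrix has rank 6 and Smith normal form diag(1,1,1,1,1,1).

∂_2: C_2 → C_1 maps a triangle to the signed sum of its edges. For instance
  ∂[1,2,4] = [2,4] − [1,4] + [1,2],
  ∂[1,5,6] = [5,6] − [1,6] + [1,5].
As a 18×12 matrix over Z this has rank 12, with invariant factors (1,1,1,1,1,1,1,1,1,1,1,2).

Now H_k = ker ∂_k / im ∂_{k+1}, so:

  H_2: rank ker ∂_2 − rank ∂_3 = (12 − 12) − 0 = 0, and there is no ∂_3, so H_2 ≅ 0.

(K is a triangulation of the real projective plane RP^2.)

H_2 = 0.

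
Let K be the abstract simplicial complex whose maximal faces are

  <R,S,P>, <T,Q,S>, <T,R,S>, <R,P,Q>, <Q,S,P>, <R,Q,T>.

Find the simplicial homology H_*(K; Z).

H_0 ≅ Z,  H_1 = 0,  H_2 ≅ Z.

Fix the vertex order P < Q < R < S < T and write every simplex with vertices in increasing order. Then dim K = 2 and the simplices of K are:

  0-simplices (5): P, Q, R, S, T
  1-simplices (9): PQ, PR, PS, QR, QS, QT, RS, RT, ST
  2-simplices (6): PQR, PQS, PRS, QRT, QST, RST

Hence C_0 ≅ Z^5, C_1 ≅ Z^9, C_2 ≅ Z^6.

The boundary map ∂_1: C_1 → C_0 maps an edge to its endpoints' difference, ∂[p,q] = q − p.
The 5×9 boundary matrix has rank 4 and Smith normal form diag(1,1,1,1).

∂_2: C_2 → C_1 acts by ∂[p,q,r] = [q,r] − [p,r] + [p,q]. For instance
  ∂PQR = QR − PR + PQ,
  ∂PQS = QS − PS + PQ.
The resulting 9×6 matrix has rank 5, and its Smith normal form has invariant factors (1,1,1,1,1).

Now H_k = ker ∂_k / im ∂_{k+1}, so:

  H_0: rank C_0 − rank ∂_1 = 5 − 4 = 1, and the invariant factors of ∂_1 are all 1, so H_0 ≅ Z.
  H_1: rank ker ∂_1 − rank ∂_2 = (9 − 4) − 5 = 0, and the invariant factors of ∂_2 are all 1, so H_1 ≅ 0.
  H_2: rank ker ∂_2 − rank ∂_3 = (6 − 5) − 0 = 1, and there is no ∂_3, so H_2 ≅ Z.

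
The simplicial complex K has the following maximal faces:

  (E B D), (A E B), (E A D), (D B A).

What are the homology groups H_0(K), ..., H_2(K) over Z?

H_0 ≅ Z,  H_1 = 0,  H_2 ≅ Z.

Take the total order A < B < D < E on the vertex set. Then K (dimension 2) consists of the simplices:

  0-simplices (4): A, B, D, E
  1-simplices (6): AB, AD, AE, BD, BE, DE
  2-simplices (4): ABD, ABE, ADE, BDE

so the chain groups are C_0 ≅ Z^4, C_1 ≅ Z^6, C_2 ≅ Z^4.

∂_1: C_1 → C_0 maps an edge to its endpoints' difference, ∂[p,q] = q − p. For instance
  ∂DE = E − D.
The 4×6 boundary matrix has rank 3 and Smith normal form diag(1,1,1).

The boundary map ∂_2: C_2 → C_1 acts by ∂[p,q,r] = [q,r] − [p,r] + [p,q]. For instance
  ∂BDE = DE − BE + BD,
  ∂ADE = DE − AE + AD.
This gives a 6×4 integer matrix of rank 3; reducing to Smith normal form yields diagonal entries (1,1,1).

From H_k ≅ ker(∂_k) / im(∂_{k+1}) we obtain:

  H_0: rank C_0 − rank ∂_1 = 4 − 3 = 1, and the invariant factors of ∂_1 are all 1, so H_0 ≅ Z.
  H_1: rank ker ∂_1 − rank ∂_2 = (6 − 3) − 3 = 0, and the invariant factors of ∂_2 are all 1, so H_1 ≅ 0.
  H_2: rank ker ∂_2 − rank ∂_3 = (4 − 3) − 0 = 1, and there is no ∂_3, so H_2 ≅ Z.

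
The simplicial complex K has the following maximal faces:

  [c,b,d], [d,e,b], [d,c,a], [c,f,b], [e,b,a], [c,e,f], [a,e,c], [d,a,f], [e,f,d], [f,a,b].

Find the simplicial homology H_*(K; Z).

H_0 = Z,  H_1 = Z/2Z,  H_2 = 0.

Fix the vertex order a < b < c < d < e < f and write every simplex with vertices in increasing order. Then dim K = 2 and the simplices of K are:

  0-simplices (6): a, b, c, d, e, f
  1-simplices (15): ab, ac, ad, ae, af, bc, bd, be, bf, cd, ce, cf, de, df, ef
  2-simplices (10): abe, abf, acd, ace, adf, bcd, bcf, bde, cef, def

so the chain groups are C_0 ≅ Z^6, C_1 ≅ Z^15, C_2 ≅ Z^10.

Boundary ∂_1: C_1 → C_0 is given by ∂[p,q] = [q] − [p]. For instance
  ∂ef = f − e.
As a 6×15 matrix over Z this has rank 5, with invariant factors (1,1,1,1,1).

∂_2: C_2 → C_1 acts by ∂[p,q,r] = [q,r] − [p,r] + [p,q]. For instance
  ∂acd = cd − ad + ac,
  ∂abf = bf − af + ab.
The 15×10 boundary matrix has rank 10 and Smith normal form diag(1,1,1,1,1,1,1,1,1,2).

Now H_k = ker ∂_k / im ∂_{k+1}, so:

  H_0: rank C_0 − rank ∂_1 = 6 − 5 = 1, and the invariant factors of ∂_1 are all 1, so H_0 = Z.
  H_1: rank ker ∂_1 − rank ∂_2 = (15 − 5) − 10 = 0, and ∂_2 has invariant factor 2 > 1, so H_1 = Z/2Z.
  H_2: rank ker ∂_2 − rank ∂_3 = (10 − 10) − 0 = 0, and there is no ∂_3, so H_2 = 0.

As a check, the Euler characteristic is 6 − 15 + 10 = 1, which agrees with 1 − 0 + 0 = 1.
(K is a triangulation of the real projective plane RP^2.)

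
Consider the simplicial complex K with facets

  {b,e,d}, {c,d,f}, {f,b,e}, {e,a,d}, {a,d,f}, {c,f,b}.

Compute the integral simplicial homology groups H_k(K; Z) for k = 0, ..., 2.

We work with the vertex ordering a < b < c < d < e < f. The simplices of K, each written with vertices in increasing order, are:

  0-simplices (6): a, b, c, d, e, f
  1-simplices (12): ad, ae, af, bc, bd, be, bf, cd, cf, de, df, ef
  2-simplices (6): ade, adf, bcf, bde, bef, cdf

Hence C_0 ≅ Z^6, C_1 ≅ Z^12, C_2 ≅ Z^6.

The boundary map ∂_1: C_1 → C_0 is given by ∂[p,q] = [q] − [p].
The resulting 6×12 matrix has rank 5, and its Smith normal form has invariant factors (1,1,1,1,1).

∂_2: C_2 → C_1 sends each 2-simplex [p,q,r] to [q,r] − [p,r] + [p,q]. For instance
  ∂adf = df − af + ad,
  ∂ade = de − ae + ad.
This gives a 12×6 integer matrix of rank 6; reducing to Smith normal form yields diagonal entries (1,1,1,1,1,1).

From H_k ≅ ker(∂_k) / im(∂_{k+1}) we obtain:

  H_0: rank C_0 − rank ∂_1 = 6 − 5 = 1, and the invariant factors of ∂_1 are all 1, so H_0 ≅ Z.
  H_1: rank ker ∂_1 − rank ∂_2 = (12 − 5) − 6 = 1, and the invariant factors of ∂_2 are all 1, so H_1 ≅ Z.
  H_2: rank ker ∂_2 − rank ∂_3 = (6 − 6) − 0 = 0, and there is no ∂_3, so H_2 ≅ 0.

As a check, the Euler characteristic is 6 − 12 + 6 = 0, which agrees with 1 − 1 + 0 = 0.

H_0 = Z,  H_1 = Z,  H_2 = 0.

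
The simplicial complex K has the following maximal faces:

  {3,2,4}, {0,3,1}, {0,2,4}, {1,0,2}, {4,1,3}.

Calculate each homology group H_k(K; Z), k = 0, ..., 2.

K has 5 vertices, 10 edges, 5 triangles.
rank ∂_0 = 0, rank ∂_1 = 4 ⇒ b_0 = 5 − 0 − 4 = 1; all invariant factors of ∂_1 are 1 so no torsion. So H_0 ≅ Z.
rank ∂_1 = 4, rank ∂_2 = 5 ⇒ b_1 = 10 − 4 − 5 = 1; all invariant factors of ∂_2 are 1 so no torsion. So H_1 ≅ Z.
rank ∂_2 = 5, rank ∂_3 = 0 ⇒ b_2 = 5 − 5 − 0 = 0. So H_2 ≅ 0.

H_0 ≅ Z,  H_1 ≅ Z,  H_2 = 0.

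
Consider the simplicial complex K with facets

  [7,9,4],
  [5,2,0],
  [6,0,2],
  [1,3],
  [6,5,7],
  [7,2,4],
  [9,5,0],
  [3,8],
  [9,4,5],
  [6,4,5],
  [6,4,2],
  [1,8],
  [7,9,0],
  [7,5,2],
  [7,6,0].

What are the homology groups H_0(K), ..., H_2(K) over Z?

H_0 = Z^2,  H_1 = Z ⊕ Z/2Z,  H_2 = 0.

Fix the vertex order 0 < 1 < 2 < 3 < 4 < 5 < 6 < 7 < 8 < 9 and write every simplex with vertices in increasing order. Then dim K = 2 and the simplices of K are:

  0-simplices (10): [0], [1], [2], [3], [4], [5], [6], [7], [8], [9]
  1-simplices (21): [0,2], [0,5], [0,6], [0,7], [0,9], [1,3], [1,8], [2,4], [2,5], [2,6], [2,7], [3,8], [4,5], [4,6], [4,7], [4,9], [5,6], [5,7], [5,9], [6,7], [7,9]
  2-simplices (12): [0,2,5], [0,2,6], [0,5,9], [0,6,7], [0,7,9], [2,4,6], [2,4,7], [2,5,7], [4,5,6], [4,5,9], [4,7,9], [5,6,7]

Hence C_0 ≅ Z^10, C_1 ≅ Z^21, C_2 ≅ Z^12.

∂_1: C_1 → C_0 sends each edge [p,q] (with p < q) to q − p. For instance
  ∂[4,9] = [9] − [4].
As a 10×21 matrix over Z this has rank 8, with invariant factors (1,1,1,1,1,1,1,1).

The boundary map ∂_2: C_2 → C_1 acts by ∂[p,q,r] = [q,r] − [p,r] + [p,q]. For instance
  ∂[2,4,7] = [4,7] − [2,7] + [2,4],
  ∂[0,6,7] = [6,7] − [0,7] + [0,6].
This gives a 21×12 integer matrix of rank 12; reducing to Smith normal form yields diagonal entries (1,1,1,1,1,1,1,1,1,1,1,2).

Computing H_k = (kernel of ∂_k) / (image of ∂_{k+1}):

  H_0: rank C_0 − rank ∂_1 = 10 − 8 = 2, and the invariant factors of ∂_1 are all 1, so H_0 = Z^2.
  H_1: rank ker ∂_1 − rank ∂_2 = (21 − 8) − 12 = 1, and ∂_2 has invariant factor 2 > 1, so H_1 = Z ⊕ Z/2Z.
  H_2: rank ker ∂_2 − rank ∂_3 = (12 − 12) − 0 = 0, and there is no ∂_3, so H_2 = 0.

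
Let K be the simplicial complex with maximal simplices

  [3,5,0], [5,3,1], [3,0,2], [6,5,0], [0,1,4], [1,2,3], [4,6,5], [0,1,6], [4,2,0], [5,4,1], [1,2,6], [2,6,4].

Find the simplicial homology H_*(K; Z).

Order the vertices as 0 < 1 < 2 < 3 < 4 < 5 < 6. Listing each simplex with vertices in this order, K has dimension 2 with simplices:

  0-simplices (7): [0], [1], [2], [3], [4], [5], [6]
  1-simplices (18): [0,1], [0,2], [0,3], [0,4], [0,5], [0,6], [1,2], [1,3], [1,4], [1,5], [1,6], [2,3], [2,4], [2,6], [3,5], [4,5], [4,6], [5,6]
  2-simplices (12): [0,1,4], [0,1,6], [0,2,3], [0,2,4], [0,3,5], [0,5,6], [1,2,3], [1,2,6], [1,3,5], [1,4,5], [2,4,6], [4,5,6]

giving chain groups C_0 ≅ Z^7, C_1 ≅ Z^18, C_2 ≅ Z^12.

Boundary ∂_1: C_1 → C_0 maps an edge to its endpoints' difference, ∂[p,q] = q − p.
This gives a 7×18 integer matrix of rank 6; reducing to Smith normal form yields diagonal entries (1,1,1,1,1,1).

The boundary map ∂_2: C_2 → C_1 sends each 2-simplex [p,q,r] to [q,r] − [p,r] + [p,q]. For instance
  ∂[0,2,3] = [2,3] − [0,3] + [0,2],
  ∂[0,1,4] = [1,4] − [0,4] + [0,1].
The resulting 18×12 matrix has rank 12, and its Smith normal form has invariant factors (1,1,1,1,1,1,1,1,1,1,1,2).

From H_k ≅ ker(∂_k) / im(∂_{k+1}) we obtain:

  H_0: rank C_0 − rank ∂_1 = 7 − 6 = 1, and the invariant factors of ∂_1 are all 1, so H_0 = Z.
  H_1: rank ker ∂_1 − rank ∂_2 = (18 − 6) − 12 = 0, and ∂_2 has invariant factor 2 > 1, so H_1 = Z/2Z.
  H_2: rank ker ∂_2 − rank ∂_3 = (12 − 12) − 0 = 0, and there is no ∂_3, so H_2 = 0.

H_0 = Z,  H_1 = Z/2Z,  H_2 = 0.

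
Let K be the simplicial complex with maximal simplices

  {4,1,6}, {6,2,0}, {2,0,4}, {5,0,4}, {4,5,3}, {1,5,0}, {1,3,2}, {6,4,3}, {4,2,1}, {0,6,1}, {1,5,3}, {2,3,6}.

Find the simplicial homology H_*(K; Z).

H_0 ≅ Z,  H_1 ≅ Z/2,  H_2 = 0.

Take the total order 0 < 1 < 2 < 3 < 4 < 5 < 6 on the vertex set. Then K (dimension 2) consists of the simplices:

  0-simplices (7): [0], [1], [2], [3], [4], [5], [6]
  1-simplices (18): [0,1], [0,2], [0,4], [0,5], [0,6], [1,2], [1,3], [1,4], [1,5], [1,6], [2,3], [2,4], [2,6], [3,4], [3,5], [3,6], [4,5], [4,6]
  2-simplices (12): [0,1,5], [0,1,6], [0,2,4], [0,2,6], [0,4,5], [1,2,3], [1,2,4], [1,3,5], [1,4,6], [2,3,6], [3,4,5], [3,4,6]

Hence C_0 ≅ Z^7, C_1 ≅ Z^18, C_2 ≅ Z^12.

The boundary map ∂_1: C_1 → C_0 maps an edge to its endpoints' difference, ∂[p,q] = q − p.
The resulting 7×18 matrix has rank 6, and its Smith normal form has invariant factors (1,1,1,1,1,1).

∂_2: C_2 → C_1 acts by ∂[p,q,r] = [q,r] − [p,r] + [p,q]. For instance
  ∂[1,4,6] = [4,6] − [1,6] + [1,4],
  ∂[0,4,5] = [4,5] − [0,5] + [0,4].
The 18×12 boundary matrix has rank 12 and Smith normal form diag(1,1,1,1,1,1,1,1,1,1,1,2).

Computing H_k = (kernel of ∂_k) / (image of ∂_{k+1}):

  H_0: rank C_0 − rank ∂_1 = 7 − 6 = 1, and the invariant factors of ∂_1 are all 1, so H_0 ≅ Z.
  H_1: rank ker ∂_1 − rank ∂_2 = (18 − 6) − 12 = 0, and ∂_2 has invariant factor 2 > 1, so H_1 ≅ Z/2.
  H_2: rank ker ∂_2 − rank ∂_3 = (12 − 12) − 0 = 0, and there is no ∂_3, so H_2 ≅ 0.

As a check, the Euler characteristic is 7 − 18 + 12 = 1, which agrees with 1 − 0 + 0 = 1.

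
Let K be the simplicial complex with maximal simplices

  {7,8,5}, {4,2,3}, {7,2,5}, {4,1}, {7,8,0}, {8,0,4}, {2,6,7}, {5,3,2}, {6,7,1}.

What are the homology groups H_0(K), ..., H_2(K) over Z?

We work with the vertex ordering 0 < 1 < 2 < 3 < 4 < 5 < 6 < 7 < 8. The simplices of K, each written with vertices in increasing order, are:

  0-simplices (9): [0], [1], [2], [3], [4], [5], [6], [7], [8]
  1-simplices (18): [0,4], [0,7], [0,8], [1,4], [1,6], [1,7], [2,3], [2,4], [2,5], [2,6], [2,7], [3,4], [3,5], [4,8], [5,7], [5,8], [6,7], [7,8]
  2-simplices (8): [0,4,8], [0,7,8], [1,6,7], [2,3,4], [2,3,5], [2,5,7], [2,6,7], [5,7,8]

so the chain groups are C_0 ≅ Z^9, C_1 ≅ Z^18, C_2 ≅ Z^8.

The boundary map ∂_1: C_1 → C_0 maps an edge to its endpoints' difference, ∂[p,q] = q − p. For instance
  ∂[6,7] = [7] − [6].
This gives a 9×18 integer matrix of rank 8; reducing to Smith normal form yields diagonal entries (1,1,1,1,1,1,1,1).

The boundary map ∂_2: C_2 → C_1 acts by ∂[p,q,r] = [q,r] − [p,r] + [p,q]. For instance
  ∂[1,6,7] = [6,7] − [1,7] + [1,6],
  ∂[2,3,4] = [3,4] − [2,4] + [2,3].
This gives a 18×8 integer matrix of rank 8; reducing to Smith normal form yields diagonal entries (1,1,1,1,1,1,1,1).

From H_k ≅ ker(∂_k) / im(∂_{k+1}) we obtain:

  H_0: rank C_0 − rank ∂_1 = 9 − 8 = 1, and the invariant factors of ∂_1 are all 1, so H_0 = Z.
  H_1: rank ker ∂_1 − rank ∂_2 = (18 − 8) − 8 = 2, and the invariant factors of ∂_2 are all 1, so H_1 = Z^2.
  H_2: rank ker ∂_2 − rank ∂_3 = (8 − 8) − 0 = 0, and there is no ∂_3, so H_2 = 0.

As a check, the Euler characteristic is 9 − 18 + 8 = -1, which agrees with 1 − 2 + 0 = -1.

H_0 = Z,  H_1 = Z^2,  H_2 = 0.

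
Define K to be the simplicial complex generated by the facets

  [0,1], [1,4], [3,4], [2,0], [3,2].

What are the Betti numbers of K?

b_0 = 1, b_1 = 1.

Order the vertices as 0 < 1 < 2 < 3 < 4. Listing each simplex with vertices in this order, K has dimension 1 with simplices:

  0-simplices (5): [0], [1], [2], [3], [4]
  1-simplices (5): [0,1], [0,2], [1,4], [2,3], [3,4]

giving chain groups C_0 ≅ Z^5, C_1 ≅ Z^5.

Boundary ∂_1: C_1 → C_0 sends each edge [p,q] (with p < q) to q − p. For instance
  ∂[0,2] = [2] − [0].
The resulting 5×5 matrix has rank 4, and its Smith normal form has invariant factors (1,1,1,1).

Now H_k = ker ∂_k / im ∂_{k+1}, so:

  H_0: rank C_0 − rank ∂_1 = 5 − 4 = 1, and the invariant factors of ∂_1 are all 1, so H_0 ≅ Z.
  H_1: rank ker ∂_1 − rank ∂_2 = (5 − 4) − 0 = 1, and there is no ∂_2, so H_1 ≅ Z.

As a check, the Euler characteristic is 5 − 5 = 0, which agrees with 1 − 1 = 0.

Hence the Betti numbers are b_0 = 1, b_1 = 1.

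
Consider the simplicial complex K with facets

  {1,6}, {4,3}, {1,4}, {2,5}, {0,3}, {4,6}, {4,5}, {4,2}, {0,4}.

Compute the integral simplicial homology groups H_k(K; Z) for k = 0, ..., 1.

Fix the vertex order 0 < 1 < 2 < 3 < 4 < 5 < 6 and write every simplex with vertices in increasing order. Then dim K = 1 and the simplices of K are:

  0-simplices (7): [0], [1], [2], [3], [4], [5], [6]
  1-simplices (9): [0,3], [0,4], [1,4], [1,6], [2,4], [2,5], [3,4], [4,5], [4,6]

Hence C_0 ≅ Z^7, C_1 ≅ Z^9.

The boundary map ∂_1: C_1 → C_0 maps an edge to its endpoints' difference, ∂[p,q] = q − p. For instance
  ∂[4,6] = [6] − [4].
This gives a 7×9 integer matrix of rank 6; reducing to Smith normal form yields diagonal entries (1,1,1,1,1,1).

Now H_k = ker ∂_k / im ∂_{k+1}, so:

  H_0: rank C_0 − rank ∂_1 = 7 − 6 = 1, and the invariant factors of ∂_1 are all 1, so H_0 ≅ Z.
  H_1: rank ker ∂_1 − rank ∂_2 = (9 − 6) − 0 = 3, and there is no ∂_2, so H_1 ≅ Z^3.

H_0 = Z,  H_1 = Z^3.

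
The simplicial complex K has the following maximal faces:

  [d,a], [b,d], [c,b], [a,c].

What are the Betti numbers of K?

Order the vertices as a < b < c < d. Listing each simplex with vertices in this order, K has dimension 1 with simplices:

  0-simplices (4): a, b, c, d
  1-simplices (4): ac, ad, bc, bd

so the chain groups are C_0 ≅ Z^4, C_1 ≅ Z^4.

∂_1: C_1 → C_0 is given by ∂[p,q] = [q] − [p]. For instance
  ∂ac = c − a.
The 4×4 boundary matrix has rank 3 and Smith normal form diag(1,1,1).

Computing H_k = (kernel of ∂_k) / (image of ∂_{k+1}):

  H_0: rank C_0 − rank ∂_1 = 4 − 3 = 1, and the invariant factors of ∂_1 are all 1, so H_0 ≅ Z.
  H_1: rank ker ∂_1 − rank ∂_2 = (4 − 3) − 0 = 1, and there is no ∂_2, so H_1 ≅ Z.

As a check, the Euler characteristic is 4 − 4 = 0, which agrees with 1 − 1 = 0.

Hence the Betti numbers are b_0 = 1, b_1 = 1.

b_0 = 1, b_1 = 1.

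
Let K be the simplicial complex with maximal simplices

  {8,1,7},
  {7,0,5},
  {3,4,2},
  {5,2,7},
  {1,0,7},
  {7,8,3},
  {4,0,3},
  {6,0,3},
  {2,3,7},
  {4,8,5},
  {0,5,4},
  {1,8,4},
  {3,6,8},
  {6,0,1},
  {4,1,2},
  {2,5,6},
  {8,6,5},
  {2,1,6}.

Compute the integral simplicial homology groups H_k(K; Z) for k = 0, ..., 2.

H_0 ≅ Z,  H_1 ≅ Z^2,  H_2 ≅ Z.

Take the total order 0 < 1 < 2 < 3 < 4 < 5 < 6 < 7 < 8 on the vertex set. Then K (dimension 2) consists of the simplices:

  0-simplices (9): [0], [1], [2], [3], [4], [5], [6], [7], [8]
  1-simplices (27): (27 of them)
  2-simplices (18): [0,1,6], [0,1,7], [0,3,4], [0,3,6], [0,4,5], [0,5,7], [1,2,4], [1,2,6], [1,4,8], [1,7,8], [2,3,4], [2,3,7], [2,5,6], [2,5,7], [3,6,8], [3,7,8], [4,5,8], [5,6,8]

giving chain groups C_0 ≅ Z^9, C_1 ≅ Z^27, C_2 ≅ Z^18.

The boundary map ∂_1: C_1 → C_0 sends each edge [p,q] (with p < q) to q − p. For instance
  ∂[3,7] = [7] − [3].
This gives a 9×27 integer matrix of rank 8; reducing to Smith normal form yields diagonal entries (1,1,1,1,1,1,1,1).

Boundary ∂_2: C_2 → C_1 acts by ∂[p,q,r] = [q,r] − [p,r] + [p,q]. For instance
  ∂[1,7,8] = [7,8] − [1,8] + [1,7],
  ∂[4,5,8] = [5,8] − [4,8] + [4,5].
This gives a 27×18 integer matrix of rank 17; reducing to Smith normal form yields diagonal entries (1,1,1,1,1,1,1,1,1,1,1,1,1,1,1,1,1).

Now H_k = ker ∂_k / im ∂_{k+1}, so:

  H_0: rank C_0 − rank ∂_1 = 9 − 8 = 1, and the invariant factors of ∂_1 are all 1, so H_0 = Z.
  H_1: rank ker ∂_1 − rank ∂_2 = (27 − 8) − 17 = 2, and the invariant factors of ∂_2 are all 1, so H_1 = Z^2.
  H_2: rank ker ∂_2 − rank ∂_3 = (18 − 17) − 0 = 1, and there is no ∂_3, so H_2 = Z.

(K is a triangulation of the torus T^2.)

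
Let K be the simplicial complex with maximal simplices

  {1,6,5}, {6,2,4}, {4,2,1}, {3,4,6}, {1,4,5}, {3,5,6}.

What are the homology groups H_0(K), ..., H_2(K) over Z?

K has 6 vertices, 12 edges, 6 triangles.
rank ∂_0 = 0, rank ∂_1 = 5 ⇒ b_0 = 6 − 0 − 5 = 1; all invariant factors of ∂_1 are 1 so no torsion. So H_0 = Z.
rank ∂_1 = 5, rank ∂_2 = 6 ⇒ b_1 = 12 − 5 − 6 = 1; all invariant factors of ∂_2 are 1 so no torsion. So H_1 = Z.
rank ∂_2 = 6, rank ∂_3 = 0 ⇒ b_2 = 6 − 6 − 0 = 0. So H_2 = 0.

H_0 ≅ Z,  H_1 ≅ Z,  H_2 = 0.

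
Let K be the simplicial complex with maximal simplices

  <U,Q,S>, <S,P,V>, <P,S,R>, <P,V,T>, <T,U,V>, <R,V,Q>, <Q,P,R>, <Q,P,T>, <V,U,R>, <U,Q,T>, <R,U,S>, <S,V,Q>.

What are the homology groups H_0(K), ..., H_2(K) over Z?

Order the vertices as P < Q < R < S < T < U < V. Listing each simplex with vertices in this order, K has dimension 2 with simplices:

  0-simplices (7): P, Q, R, S, T, U, V
  1-simplices (18): PQ, PR, PS, PT, PV, QR, QS, QT, QU, QV, RS, RU, RV, SU, SV, TU, TV, UV
  2-simplices (12): PQR, PQT, PRS, PSV, PTV, QRV, QSU, QSV, QTU, RSU, RUV, TUV

Hence C_0 ≅ Z^7, C_1 ≅ Z^18, C_2 ≅ Z^12.

∂_1: C_1 → C_0 maps an edge to its endpoints' difference, ∂[p,q] = q − p. For instance
  ∂RV = V − R.
As a 7×18 matrix over Z this has rank 6, with invariant factors (1,1,1,1,1,1).

The boundary map ∂_2: C_2 → C_1 maps a triangle to the signed sum of its edges. For instance
  ∂QSU = SU − QU + QS,
  ∂RSU = SU − RU + RS.
The 18×12 boundary matrix has rank 12 and Smith normal form diag(1,1,1,1,1,1,1,1,1,1,1,2).

Computing H_k = (kernel of ∂_k) / (image of ∂_{k+1}):

  H_0: rank C_0 − rank ∂_1 = 7 − 6 = 1, and the invariant factors of ∂_1 are all 1, so H_0 ≅ Z.
  H_1: rank ker ∂_1 − rank ∂_2 = (18 − 6) − 12 = 0, and ∂_2 has invariant factor 2 > 1, so H_1 ≅ Z/2.
  H_2: rank ker ∂_2 − rank ∂_3 = (12 − 12) − 0 = 0, and there is no ∂_3, so H_2 ≅ 0.

(K is a triangulation of the real projective plane RP^2.)

H_0 = Z,  H_1 = Z/2,  H_2 = 0.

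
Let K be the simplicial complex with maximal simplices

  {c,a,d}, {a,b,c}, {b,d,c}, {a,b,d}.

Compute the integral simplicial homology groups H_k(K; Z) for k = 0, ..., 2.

H_0 ≅ Z,  H_1 = 0,  H_2 ≅ Z.

Order the vertices as a < b < c < d. Listing each simplex with vertices in this order, K has dimension 2 with simplices:

  0-simplices (4): a, b, c, d
  1-simplices (6): ab, ac, ad, bc, bd, cd
  2-simplices (4): abc, abd, acd, bcd

giving chain groups C_0 ≅ Z^4, C_1 ≅ Z^6, C_2 ≅ Z^4.

The boundary map ∂_1: C_1 → C_0 is given by ∂[p,q] = [q] − [p]. For instance
  ∂ab = b − a.
The 4×6 boundary matrix has rank 3 and Smith normal form diag(1,1,1).

∂_2: C_2 → C_1 maps a triangle to the signed sum of its edges. For instance
  ∂bcd = cd − bd + bc,
  ∂acd = cd − ad + ac.
The 6×4 boundary matrix has rank 3 and Smith normal form diag(1,1,1).

Computing H_k = (kernel of ∂_k) / (image of ∂_{k+1}):

  H_0: rank C_0 − rank ∂_1 = 4 − 3 = 1, and the invariant factors of ∂_1 are all 1, so H_0 ≅ Z.
  H_1: rank ker ∂_1 − rank ∂_2 = (6 − 3) − 3 = 0, and the invariant factors of ∂_2 are all 1, so H_1 ≅ 0.
  H_2: rank ker ∂_2 − rank ∂_3 = (4 − 3) − 0 = 1, and there is no ∂_3, so H_2 ≅ Z.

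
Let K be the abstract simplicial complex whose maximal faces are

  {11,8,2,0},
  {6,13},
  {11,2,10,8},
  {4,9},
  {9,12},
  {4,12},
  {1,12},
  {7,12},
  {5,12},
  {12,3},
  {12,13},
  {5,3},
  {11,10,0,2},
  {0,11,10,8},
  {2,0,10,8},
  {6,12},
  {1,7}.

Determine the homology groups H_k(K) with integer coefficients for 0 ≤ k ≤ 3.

H_0 = Z^2,  H_1 = Z^4,  H_2 = 0,  H_3 = Z.

Order the vertices as 0 < 1 < 2 < 3 < 4 < 5 < 6 < 7 < 8 < 9 < 10 < 11 < 12 < 13. Listing each simplex with vertices in this order, K has dimension 3 with simplices:

  0-simplices (14): [0], [1], [2], [3], [4], [5], [6], [7], [8], [9], [10], [11], [12], [13]
  1-simplices (22): (22 of them)
  2-simplices (10): [0,2,8], [0,2,10], [0,2,11], [0,8,10], [0,8,11], [0,10,11], [2,8,10], [2,8,11], [2,10,11], [8,10,11]
  3-simplices (5): [0,2,8,10], [0,2,8,11], [0,2,10,11], [0,8,10,11], [2,8,10,11]

so the chain groups are C_0 ≅ Z^14, C_1 ≅ Z^22, C_2 ≅ Z^10, C_3 ≅ Z^5.

∂_1: C_1 → C_0 sends each edge [p,q] (with p < q) to q − p. For instance
  ∂[9,12] = [12] − [9].
The 14×22 boundary matrix has rank 12 and Smith normal form diag(1,1,1,1,1,1,1,1,1,1,1,1).

The boundary map ∂_2: C_2 → C_1 maps a triangle to the signed sum of its edges. For instance
  ∂[0,8,10] = [8,10] − [0,10] + [0,8],
  ∂[0,8,11] = [8,11] − [0,11] + [0,8].
The resulting 22×10 matrix has rank 6, and its Smith normal form has invariant factors (1,1,1,1,1,1).

Boundary ∂_3: C_3 → C_2 sends each 3-simplex σ to the alternating sum Σ_i (−1)^i (σ with its i-th vertex removed). For instance
  ∂[0,8,10,11] = [8,10,11] − [0,10,11] + [0,8,11] − [0,8,10],
  ∂[0,2,10,11] = [2,10,11] − [0,10,11] + [0,2,11] − [0,2,10].
The 10×5 boundary matrix has rank 4 and Smith normal form diag(1,1,1,1).

Now H_k = ker ∂_k / im ∂_{k+1}, so:

  H_0: rank C_0 − rank ∂_1 = 14 − 12 = 2, and the invariant factors of ∂_1 are all 1, so H_0 ≅ Z^2.
  H_1: rank ker ∂_1 − rank ∂_2 = (22 − 12) − 6 = 4, and the invariant factors of ∂_2 are all 1, so H_1 ≅ Z^4.
  H_2: rank ker ∂_2 − rank ∂_3 = (10 − 6) − 4 = 0, and the invariant factors of ∂_3 are all 1, so H_2 ≅ 0.
  H_3: rank ker ∂_3 − rank ∂_4 = (5 − 4) − 0 = 1, and there is no ∂_4, so H_3 ≅ Z.

As a check, the Euler characteristic is 14 − 22 + 10 − 5 = -3, which agrees with 2 − 4 + 0 − 1 = -3.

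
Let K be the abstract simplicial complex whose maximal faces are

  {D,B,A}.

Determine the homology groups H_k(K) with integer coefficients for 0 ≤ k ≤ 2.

Take the total order A < B < D on the vertex set. Then K (dimension 2) consists of the simplices:

  0-simplices (3): A, B, D
  1-simplices (3): AB, AD, BD
  2-simplices (1): ABD

Hence C_0 ≅ Z^3, C_1 ≅ Z^3, C_2 ≅ Z^1.

∂_1: C_1 → C_0 sends each edge [p,q] (with p < q) to q − p. For instance
  ∂AD = D − A.
The resulting 3×3 matrix has rank 2, and its Smith normal form has invariant factors (1,1).

∂_2: C_2 → C_1 maps a triangle to the signed sum of its edges. For instance
  ∂ABD = BD − AD + AB.
As a 3×1 matrix over Z this has rank 1, with invariant factors (1).

Reading off H_k = ker ∂_k / im ∂_{k+1}:

  H_0: rank C_0 − rank ∂_1 = 3 − 2 = 1, and the invariant factors of ∂_1 are all 1, so H_0 = Z.
  H_1: rank ker ∂_1 − rank ∂_2 = (3 − 2) − 1 = 0, and the invariant factors of ∂_2 are all 1, so H_1 = 0.
  H_2: rank ker ∂_2 − rank ∂_3 = (1 − 1) − 0 = 0, and there is no ∂_3, so H_2 = 0.

H_0 = Z,  H_1 = 0,  H_2 = 0.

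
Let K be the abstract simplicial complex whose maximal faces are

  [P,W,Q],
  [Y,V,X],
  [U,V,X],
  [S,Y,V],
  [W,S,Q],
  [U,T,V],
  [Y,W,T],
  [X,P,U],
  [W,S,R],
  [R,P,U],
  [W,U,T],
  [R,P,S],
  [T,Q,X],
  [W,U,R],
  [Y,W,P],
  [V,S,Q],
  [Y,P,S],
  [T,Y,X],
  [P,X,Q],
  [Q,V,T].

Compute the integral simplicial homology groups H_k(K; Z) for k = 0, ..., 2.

Order the vertices as P < Q < R < S < T < U < V < W < X < Y. Listing each simplex with vertices in this order, K has dimension 2 with simplices:

  0-simplices (10): P, Q, R, S, T, U, V, W, X, Y
  1-simplices (30): PQ, PR, PS, PU, PW, PX, PY, QS, QT, QV, QW, QX, RS, RU, RW, SV, SW, SY, TU, TV, TW, TX, TY, UV, UW, UX, VX, VY, WY, XY
  2-simplices (20): PQW, PQX, PRS, PRU, PSY, PUX, PWY, QSV, QSW, QTV, QTX, RSW, RUW, SVY, TUV, TUW, TWY, TXY, UVX, VXY

Hence C_0 ≅ Z^10, C_1 ≅ Z^30, C_2 ≅ Z^20.

Boundary ∂_1: C_1 → C_0 sends each edge [p,q] (with p < q) to q − p. For instance
  ∂UX = X − U.
The resulting 10×30 matrix has rank 9, and its Smith normal form has invariant factors (1,1,1,1,1,1,1,1,1).

Boundary ∂_2: C_2 → C_1 acts by ∂[p,q,r] = [q,r] − [p,r] + [p,q]. For instance
  ∂TUV = UV − TV + TU,
  ∂SVY = VY − SY + SV.
This gives a 30×20 integer matrix of rank 20; reducing to Smith normal form yields diagonal entries (1,1,1,1,1,1,1,1,1,1,1,1,1,1,1,1,1,1,1,2).

Computing H_k = (kernel of ∂_k) / (image of ∂_{k+1}):

  H_0: rank C_0 − rank ∂_1 = 10 − 9 = 1, and the invariant factors of ∂_1 are all 1, so H_0 = Z.
  H_1: rank ker ∂_1 − rank ∂_2 = (30 − 9) − 20 = 1, and ∂_2 has invariant factor 2 > 1, so H_1 = Z ⊕ Z/2.
  H_2: rank ker ∂_2 − rank ∂_3 = (20 − 20) − 0 = 0, and there is no ∂_3, so H_2 = 0.

H_0 ≅ Z,  H_1 ≅ Z ⊕ Z/2,  H_2 = 0.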